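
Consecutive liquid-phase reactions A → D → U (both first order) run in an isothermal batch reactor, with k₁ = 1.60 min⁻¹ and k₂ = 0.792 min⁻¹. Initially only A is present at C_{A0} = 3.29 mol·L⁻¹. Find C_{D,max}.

1.65 mol·L⁻¹

At the optimum, C_{D,max}/C_{A0} = (k₁/k₂)^[k₂/(k₂−k₁)].
= (1.60/0.792)^(0.792/(0.792−1.60)) = (2.020)^(-0.9802) = 0.5019.
C_{D,max} = 0.5019×3.29 = 1.65 mol·L⁻¹.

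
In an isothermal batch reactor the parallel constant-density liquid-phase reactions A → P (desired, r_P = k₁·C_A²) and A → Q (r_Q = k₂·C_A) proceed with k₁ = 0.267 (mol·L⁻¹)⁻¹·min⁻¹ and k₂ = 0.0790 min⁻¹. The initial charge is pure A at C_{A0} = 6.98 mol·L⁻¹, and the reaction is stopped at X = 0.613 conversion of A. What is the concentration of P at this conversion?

4.02 mol·L⁻¹

C_A = C_{A0}(1−X) = 2.701 mol·L⁻¹.
Along a PFR/batch, dC_Q/dC_A = −r_Q/(r_P+r_Q) = −k₂/(k₂+k₁·C_A).
Integrating from C_{A0} to C_A: C_Q = (0.0790/0.267)·ln[(0.0790+0.267·6.98)/(0.0790+0.267·2.70)] = 0.2959·ln(1.943/0.8002) = 0.2624 mol·L⁻¹.
Then C_P = (C_{A0}−C_A) − C_Q = 4.279 − 0.2624 = 4.016 mol·L⁻¹.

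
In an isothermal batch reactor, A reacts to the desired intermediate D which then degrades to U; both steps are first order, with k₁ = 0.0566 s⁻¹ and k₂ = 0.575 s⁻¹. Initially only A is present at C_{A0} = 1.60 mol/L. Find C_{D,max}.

0.122 mol/L

At the optimum, C_{D,max}/C_{A0} = (k₁/k₂)^[k₂/(k₂−k₁)].
= (0.0566/0.575)^(0.575/(0.575−0.0566)) = (0.09843)^(1.109) = 0.07642.
C_{D,max} = 0.07642×1.60 = 0.122 mol/L.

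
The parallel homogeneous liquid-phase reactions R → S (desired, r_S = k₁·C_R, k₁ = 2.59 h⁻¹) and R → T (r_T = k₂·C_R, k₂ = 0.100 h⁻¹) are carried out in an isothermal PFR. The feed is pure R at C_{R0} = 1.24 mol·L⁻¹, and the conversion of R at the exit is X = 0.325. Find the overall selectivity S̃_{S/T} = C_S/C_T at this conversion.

C_R = C_{R0}(1−X) = 0.8370 mol·L⁻¹.
Both paths are first order in R, so the instantaneous fraction to S is constant: dC_S/d(−C_R) = k₁/(k₁+k₂) = 0.9628.
C_S = 0.9628·(C_{R0}−C_R) = 0.9628×0.4030 = 0.388 mol·L⁻¹.
C_T = (C_{R0}−C_R)−C_S = 0.01498 mol·L⁻¹; S̃_{S/T} = 0.3880/0.01498 = 25.9.

25.9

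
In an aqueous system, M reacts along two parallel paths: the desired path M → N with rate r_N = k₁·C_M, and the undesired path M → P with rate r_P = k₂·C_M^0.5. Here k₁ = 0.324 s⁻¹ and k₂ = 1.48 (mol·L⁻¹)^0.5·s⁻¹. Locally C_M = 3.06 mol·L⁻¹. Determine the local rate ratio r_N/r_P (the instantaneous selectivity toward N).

0.383

S_{N/P} = r_N/r_P = (k₁·C_M)/(k₂·C_M^0.5) = (k₁/k₂)·C_M^0.5.
= (0.324×3.060) / (1.48×3.060^0.5) = 0.9914/2.589 = 0.383.
Since the desired path is higher order in M, keeping C_M high (PFR or concentrated feed) favours N.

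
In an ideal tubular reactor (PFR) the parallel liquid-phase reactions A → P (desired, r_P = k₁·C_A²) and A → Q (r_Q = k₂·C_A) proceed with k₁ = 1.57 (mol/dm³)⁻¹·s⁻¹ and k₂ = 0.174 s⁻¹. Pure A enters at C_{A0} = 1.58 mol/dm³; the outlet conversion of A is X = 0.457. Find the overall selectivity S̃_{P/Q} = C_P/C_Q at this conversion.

10.7

C_A = C_{A0}(1−X) = 0.8579 mol/dm³.
Along a PFR/batch, dC_Q/dC_A = −r_Q/(r_P+r_Q) = −k₂/(k₂+k₁·C_A).
Integrating from C_{A0} to C_A: C_Q = (0.174/1.57)·ln[(0.174+1.57·1.58)/(0.174+1.57·0.858)] = 0.1108·ln(2.655/1.521) = 0.06173 mol/dm³.
Then C_P = (C_{A0}−C_A) − C_Q = 0.7221 − 0.06173 = 0.6603 mol/dm³.
S̃_{P/Q} = C_P/C_Q = 0.6603/0.06173 = 10.7.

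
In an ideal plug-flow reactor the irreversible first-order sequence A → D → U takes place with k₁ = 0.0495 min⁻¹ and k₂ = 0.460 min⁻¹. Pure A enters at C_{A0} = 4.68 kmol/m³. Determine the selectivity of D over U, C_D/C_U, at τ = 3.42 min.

Solving the coupled first-order balances gives C_D(τ) = [k₁/(k₂−k₁)]·C_{A0}·(e^(−k₁τ) − e^(−k₂τ)).
e^(−k₁τ) = e^(−0.0495×3.42) = e^(−0.1693) = 0.8443; e^(−k₂τ) = e^(−1.573) = 0.2074.
C_D = 0.0495×4.68/(0.460−0.0495) × (0.8443−0.2074) = 0.5643×0.6369 = 0.3594 kmol/m³.
C_A = C_{A0}e^(−k₁τ) = 3.951 kmol/m³, so C_U = C_{A0}−C_A−C_D = 0.3694 kmol/m³; C_D/C_U = 0.973.

0.973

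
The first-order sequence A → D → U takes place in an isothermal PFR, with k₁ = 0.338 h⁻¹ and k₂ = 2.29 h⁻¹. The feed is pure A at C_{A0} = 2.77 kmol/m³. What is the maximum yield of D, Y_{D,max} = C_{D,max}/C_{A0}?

0.106

At the optimum, C_{D,max}/C_{A0} = (k₁/k₂)^[k₂/(k₂−k₁)].
= (0.338/2.29)^(2.29/(2.29−0.338)) = (0.1476)^(1.173) = 0.1060.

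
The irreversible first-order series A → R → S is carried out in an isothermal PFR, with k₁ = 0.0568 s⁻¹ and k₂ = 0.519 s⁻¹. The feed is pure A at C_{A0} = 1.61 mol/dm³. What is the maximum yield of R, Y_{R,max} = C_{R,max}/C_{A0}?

For a first-order series the maximum intermediate yield is C_{R,max}/C_{A0} = (k₁/k₂)^[k₂/(k₂−k₁)].
= (0.0568/0.519)^(0.519/(0.519−0.0568)) = (0.1094)^(1.123) = 0.08339.

0.0834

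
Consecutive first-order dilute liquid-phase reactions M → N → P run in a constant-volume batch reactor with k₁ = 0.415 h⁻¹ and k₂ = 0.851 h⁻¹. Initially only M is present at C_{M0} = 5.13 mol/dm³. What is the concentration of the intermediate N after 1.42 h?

For first-order series with pure M initially, C_N(t) = k₁C_{M0}/(k₂−k₁)·(e^(−k₁t) − e^(−k₂t)).
e^(−k₁t) = e^(−0.415×1.42) = e^(−0.5893) = 0.5547; e^(−k₂t) = e^(−1.208) = 0.2987.
C_N = 0.415×5.13/(0.851−0.415) × (0.5547−0.2987) = 4.883×0.2560 = 1.250 mol/dm³.

1.25 mol/dm³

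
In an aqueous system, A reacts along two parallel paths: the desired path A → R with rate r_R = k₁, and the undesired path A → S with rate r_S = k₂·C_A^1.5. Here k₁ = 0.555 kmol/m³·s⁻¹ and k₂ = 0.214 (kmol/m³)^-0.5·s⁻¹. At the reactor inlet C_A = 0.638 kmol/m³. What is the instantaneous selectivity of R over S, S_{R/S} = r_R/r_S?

S_{R/S} = r_R/r_S = (k₁)/(k₂·C_A^1.5) = (k₁/k₂)·C_A^-1.5.
= (0.555) / (0.214×0.6380^1.5) = 0.5550/0.1091 = 5.09.
The undesired path is higher order in A, so low C_A (CSTR or dilute feed) favours R.

5.09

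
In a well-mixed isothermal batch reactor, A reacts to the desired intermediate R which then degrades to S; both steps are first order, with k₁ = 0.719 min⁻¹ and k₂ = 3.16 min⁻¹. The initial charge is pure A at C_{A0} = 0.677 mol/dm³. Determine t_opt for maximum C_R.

The intermediate peaks when r₁ = r₂, i.e. k₁e^(−k₁t) = k₂e^(−k₂t), giving t_opt = ln(k₂/k₁)/(k₂−k₁).
= ln(3.16/0.719)/(3.16−0.719) = ln(4.395)/2.441 = 1.480/2.441 = 0.606 min.

0.606 min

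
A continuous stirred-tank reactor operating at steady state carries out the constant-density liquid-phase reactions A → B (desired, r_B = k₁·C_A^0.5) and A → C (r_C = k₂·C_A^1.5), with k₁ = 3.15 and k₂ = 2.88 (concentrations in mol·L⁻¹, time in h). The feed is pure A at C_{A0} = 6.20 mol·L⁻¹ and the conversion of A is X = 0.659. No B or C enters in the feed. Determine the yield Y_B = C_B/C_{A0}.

0.225

Exit C_A = C_{A0}(1−X) = 6.20×0.341 = 2.114 mol·L⁻¹.
A CSTR operates uniformly at the exit composition, giving r_B = 4.580 and r_C = 8.853 (each k·C_A^n at C_A = 2.114).
Fraction of consumed A going to B: r_B/(r_B+r_C) = 0.3409.
C_B = 0.3409·C_{A0}·X = 0.3409×6.20×0.659 = 1.39 mol·L⁻¹; Y_B = C_B/C_{A0} = 0.225.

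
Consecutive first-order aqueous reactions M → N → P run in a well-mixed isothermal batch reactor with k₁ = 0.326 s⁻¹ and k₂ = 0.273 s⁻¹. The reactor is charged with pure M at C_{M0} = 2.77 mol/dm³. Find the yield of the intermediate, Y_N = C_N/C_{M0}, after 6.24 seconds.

The intermediate concentration in a first-order A→B→C sequence is C_N = k₁C_{M0}(e^(−k₁t) − e^(−k₂t))/(k₂−k₁).
e^(−k₁t) = e^(−0.326×6.24) = e^(−2.034) = 0.1308; e^(−k₂t) = e^(−1.704) = 0.1820.
C_N = 0.326×2.77/(0.273−0.326) × (0.1308−0.1820) = (-17.04)×(-0.05126) = 0.8734 mol/dm³.
Y_N = C_N/C_{M0} = 0.8734/2.77 = 0.315.

0.315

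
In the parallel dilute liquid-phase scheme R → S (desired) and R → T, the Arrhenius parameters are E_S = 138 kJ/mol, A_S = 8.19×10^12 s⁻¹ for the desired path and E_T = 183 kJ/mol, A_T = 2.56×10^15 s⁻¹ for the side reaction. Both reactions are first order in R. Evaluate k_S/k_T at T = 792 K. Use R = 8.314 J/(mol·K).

2.97

Since both paths have the same order in R, the concentration cancels and S_{S/T} = k_S/k_T = (A_S/A_T)·exp[(E_T−E_S)/(RT)].
(E_T−E_S)/(RT) = (183−138)×10³/(8.314×792) = 45000/6585 = 6.834.
k_S/k_T = (8.19×10^12/2.56×10^15)·exp(6.834) = 0.003199 × 928.9 = 2.97.
Since E_S < E_T, lowering the temperature improves selectivity toward S.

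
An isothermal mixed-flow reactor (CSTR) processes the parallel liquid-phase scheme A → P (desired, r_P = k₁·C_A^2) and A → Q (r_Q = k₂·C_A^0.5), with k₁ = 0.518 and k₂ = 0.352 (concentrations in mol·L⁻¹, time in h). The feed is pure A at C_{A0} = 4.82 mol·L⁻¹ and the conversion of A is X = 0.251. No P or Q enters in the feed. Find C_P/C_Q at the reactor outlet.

Exit C_A = C_{A0}(1−X) = 4.82×0.749 = 3.610 mol·L⁻¹.
A CSTR operates uniformly at the exit composition, giving r_P = 6.751 and r_Q = 0.6688 (each k·C_A^n at C_A = 3.610).
Overall selectivity = C_P/C_Q = r_Pτ/(r_Qτ) = r_P/r_Q = 10.1.

10.1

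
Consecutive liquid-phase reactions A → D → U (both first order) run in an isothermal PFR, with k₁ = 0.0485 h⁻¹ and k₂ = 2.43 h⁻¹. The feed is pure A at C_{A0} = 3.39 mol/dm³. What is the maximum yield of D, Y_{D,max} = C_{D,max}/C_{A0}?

0.0184

Evaluating C_D at τ_opt = ln(k₂/k₁)/(k₂−k₁) gives C_{D,max}/C_{A0} = (k₁/k₂)^[k₂/(k₂−k₁)].
= (0.0485/2.43)^(2.43/(2.43−0.0485)) = (0.01996)^(1.020) = 0.01843.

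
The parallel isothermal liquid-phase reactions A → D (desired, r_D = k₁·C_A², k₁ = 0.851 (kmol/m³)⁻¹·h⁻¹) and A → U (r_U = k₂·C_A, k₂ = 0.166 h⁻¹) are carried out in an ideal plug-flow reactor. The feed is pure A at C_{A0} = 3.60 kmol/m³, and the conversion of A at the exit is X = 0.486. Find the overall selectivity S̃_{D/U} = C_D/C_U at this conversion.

C_A = C_{A0}(1−X) = 1.850 kmol/m³.
Along a PFR/batch, dC_U/dC_A = −r_U/(r_D+r_U) = −k₂/(k₂+k₁·C_A).
Integrating from C_{A0} to C_A: C_U = (0.166/0.851)·ln[(0.166+0.851·3.60)/(0.166+0.851·1.85)] = 0.1951·ln(3.230/1.741) = 0.1206 kmol/m³.
Then C_D = (C_{A0}−C_A) − C_U = 1.750 − 0.1206 = 1.629 kmol/m³.
S̃_{D/U} = C_D/C_U = 1.629/0.1206 = 13.5.

13.5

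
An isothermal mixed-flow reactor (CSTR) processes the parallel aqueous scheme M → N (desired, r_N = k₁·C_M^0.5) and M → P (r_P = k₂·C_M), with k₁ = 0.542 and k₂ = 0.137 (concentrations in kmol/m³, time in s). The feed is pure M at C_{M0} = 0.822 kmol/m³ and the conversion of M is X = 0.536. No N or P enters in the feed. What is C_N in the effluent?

Exit C_M = C_{M0}(1−X) = 0.822×0.464 = 0.3814 kmol/m³.
In a CSTR the entire volume is at exit conditions, so r_N = 0.542×0.3814^0.5 = 0.3347 and r_P = 0.137×0.3814 = 0.05225.
Fraction of consumed M going to N: r_N/(r_N+r_P) = 0.8650.
C_N = 0.8650·C_{M0}·X = 0.8650×0.822×0.536 = 0.381 kmol/m³.

0.381 kmol/m³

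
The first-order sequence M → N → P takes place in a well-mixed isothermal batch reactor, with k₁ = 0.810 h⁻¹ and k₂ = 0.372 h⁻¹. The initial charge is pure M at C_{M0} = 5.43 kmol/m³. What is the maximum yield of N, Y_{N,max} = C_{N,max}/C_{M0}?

At the optimum, C_{N,max}/C_{M0} = (k₁/k₂)^[k₂/(k₂−k₁)].
= (0.810/0.372)^(0.372/(0.372−0.810)) = (2.177)^(-0.8493) = 0.5164.

0.516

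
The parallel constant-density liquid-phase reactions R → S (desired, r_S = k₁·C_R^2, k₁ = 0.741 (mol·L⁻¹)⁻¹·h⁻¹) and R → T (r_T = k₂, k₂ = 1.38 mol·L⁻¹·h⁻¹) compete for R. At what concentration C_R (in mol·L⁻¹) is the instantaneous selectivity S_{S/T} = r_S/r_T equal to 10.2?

4.36 mol·L⁻¹

S_{S/T} = (k₁/k₂)·C_R^2 ⇒ C_R = (S·k₂/k₁)^(0.5).
= (10.2×1.38/0.741)^(0.5) = (19.00)^(0.5) = 4.36 mol·L⁻¹.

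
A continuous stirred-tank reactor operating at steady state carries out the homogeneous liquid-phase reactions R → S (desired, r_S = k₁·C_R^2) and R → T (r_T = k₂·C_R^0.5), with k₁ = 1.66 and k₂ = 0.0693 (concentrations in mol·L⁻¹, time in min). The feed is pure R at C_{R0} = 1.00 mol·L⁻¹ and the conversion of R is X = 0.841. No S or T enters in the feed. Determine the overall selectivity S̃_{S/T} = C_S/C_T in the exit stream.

Exit C_R = C_{R0}(1−X) = 1.00×0.159 = 0.1590 mol·L⁻¹.
In a CSTR the entire volume is at exit conditions, so r_S = 1.66×0.1590^2 = 0.04197 and r_T = 0.0693×0.1590^0.5 = 0.02763.
Overall selectivity = C_S/C_T = r_Sτ/(r_Tτ) = r_S/r_T = 1.52.

1.52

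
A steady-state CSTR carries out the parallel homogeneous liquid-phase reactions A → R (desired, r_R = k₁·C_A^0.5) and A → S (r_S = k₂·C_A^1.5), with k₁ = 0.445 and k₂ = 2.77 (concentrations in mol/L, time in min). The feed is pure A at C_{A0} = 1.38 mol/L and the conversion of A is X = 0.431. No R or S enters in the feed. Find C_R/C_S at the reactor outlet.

0.205

Exit C_A = C_{A0}(1−X) = 1.38×0.569 = 0.7852 mol/L.
A CSTR operates uniformly at the exit composition, giving r_R = 0.3943 and r_S = 1.927 (each k·C_A^n at C_A = 0.7852).
Overall selectivity = C_R/C_S = r_Rτ/(r_Sτ) = r_R/r_S = 0.205.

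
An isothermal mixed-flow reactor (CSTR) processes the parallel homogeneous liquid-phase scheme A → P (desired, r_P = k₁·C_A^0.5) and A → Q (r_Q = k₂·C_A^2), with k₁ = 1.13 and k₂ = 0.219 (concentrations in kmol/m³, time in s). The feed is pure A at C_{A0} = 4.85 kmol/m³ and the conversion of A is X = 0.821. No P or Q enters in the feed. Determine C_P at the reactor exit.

3.44 kmol/m³

Exit C_A = C_{A0}(1−X) = 4.85×0.179 = 0.8682 kmol/m³.
In a CSTR the entire volume is at exit conditions, so r_P = 1.13×0.8682^0.5 = 1.053 and r_Q = 0.219×0.8682^2 = 0.1651.
Fraction of consumed A going to P: r_P/(r_P+r_Q) = 0.8645.
C_P = 0.8645·C_{A0}·X = 0.8645×4.85×0.821 = 3.44 kmol/m³.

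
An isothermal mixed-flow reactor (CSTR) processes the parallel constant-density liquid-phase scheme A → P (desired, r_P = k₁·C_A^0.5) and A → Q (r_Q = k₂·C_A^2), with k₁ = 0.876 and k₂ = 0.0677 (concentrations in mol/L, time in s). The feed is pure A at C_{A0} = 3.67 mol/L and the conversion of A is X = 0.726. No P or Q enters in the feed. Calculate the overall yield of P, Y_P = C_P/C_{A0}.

0.674

Exit C_A = C_{A0}(1−X) = 3.67×0.274 = 1.006 mol/L.
In a CSTR the entire volume is at exit conditions, so r_P = 0.876×1.006^0.5 = 0.8784 and r_Q = 0.0677×1.006^2 = 0.06846.
Fraction of consumed A going to P: r_P/(r_P+r_Q) = 0.9277.
C_P = 0.9277·C_{A0}·X = 0.9277×3.67×0.726 = 2.47 mol/L; Y_P = C_P/C_{A0} = 0.674.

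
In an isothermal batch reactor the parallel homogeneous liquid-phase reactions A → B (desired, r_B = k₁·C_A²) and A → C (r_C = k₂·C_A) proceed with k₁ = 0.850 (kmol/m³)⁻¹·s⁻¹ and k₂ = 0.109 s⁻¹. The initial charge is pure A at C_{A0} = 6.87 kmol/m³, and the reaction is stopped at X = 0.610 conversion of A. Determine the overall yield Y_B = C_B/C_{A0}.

0.593

C_A = C_{A0}(1−X) = 2.679 kmol/m³.
Along a PFR/batch, dC_C/dC_A = −r_C/(r_B+r_C) = −k₂/(k₂+k₁·C_A).
Integrating from C_{A0} to C_A: C_C = (0.109/0.850)·ln[(0.109+0.850·6.87)/(0.109+0.850·2.68)] = 0.1282·ln(5.949/2.386) = 0.1171 kmol/m³.
Then C_B = (C_{A0}−C_A) − C_C = 4.191 − 0.1171 = 4.074 kmol/m³.
Y_B = C_B/C_{A0} = 4.074/6.87 = 0.593.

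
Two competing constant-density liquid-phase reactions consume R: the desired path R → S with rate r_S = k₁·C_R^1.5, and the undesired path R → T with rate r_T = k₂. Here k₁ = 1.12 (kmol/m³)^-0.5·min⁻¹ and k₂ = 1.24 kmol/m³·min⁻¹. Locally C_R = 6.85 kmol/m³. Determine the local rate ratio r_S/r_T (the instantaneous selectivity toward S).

S_{S/T} = r_S/r_T = (k₁·C_R^1.5)/(k₂) = (k₁/k₂)·C_R^1.5.
= (1.12×6.850^1.5) / (1.24) = 20.08/1.240 = 16.2.

16.2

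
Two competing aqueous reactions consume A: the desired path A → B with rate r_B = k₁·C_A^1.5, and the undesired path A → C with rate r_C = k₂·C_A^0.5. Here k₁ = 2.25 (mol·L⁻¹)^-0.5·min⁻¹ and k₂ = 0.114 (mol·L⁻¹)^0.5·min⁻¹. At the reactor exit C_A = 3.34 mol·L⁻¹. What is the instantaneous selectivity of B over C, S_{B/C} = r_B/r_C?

65.9

S_{B/C} = r_B/r_C = (k₁·C_A^1.5)/(k₂·C_A^0.5) = (k₁/k₂)·C_A.
= (2.25×3.340^1.5) / (0.114×3.340^0.5) = 13.73/0.2083 = 65.9.
Since the desired path is higher order in A, keeping C_A high (PFR or concentrated feed) favours B.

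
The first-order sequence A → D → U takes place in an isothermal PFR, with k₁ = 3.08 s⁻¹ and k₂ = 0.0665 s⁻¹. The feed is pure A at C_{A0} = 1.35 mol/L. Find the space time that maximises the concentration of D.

1.27 s

For first-order series the maximum of C_D occurs at τ_opt = ln(k₂/k₁)/(k₂−k₁).
= ln(0.0665/3.08)/(0.0665−3.08) = ln(0.02159)/-3.014 = -3.835/-3.014 = 1.27 s.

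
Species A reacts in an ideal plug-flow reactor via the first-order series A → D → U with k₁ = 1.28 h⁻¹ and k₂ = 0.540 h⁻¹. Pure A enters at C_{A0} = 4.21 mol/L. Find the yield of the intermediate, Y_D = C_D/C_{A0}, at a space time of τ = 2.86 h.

0.325

Solving the coupled first-order balances gives C_D(τ) = [k₁/(k₂−k₁)]·C_{A0}·(e^(−k₁τ) − e^(−k₂τ)).
e^(−k₁τ) = e^(−1.28×2.86) = e^(−3.661) = 0.02571; e^(−k₂τ) = e^(−1.544) = 0.2134.
C_D = 1.28×4.21/(0.540−1.28) × (0.02571−0.2134) = (-7.282)×(-0.1877) = 1.367 mol/L.
Y_D = C_D/C_{A0} = 1.367/4.21 = 0.325.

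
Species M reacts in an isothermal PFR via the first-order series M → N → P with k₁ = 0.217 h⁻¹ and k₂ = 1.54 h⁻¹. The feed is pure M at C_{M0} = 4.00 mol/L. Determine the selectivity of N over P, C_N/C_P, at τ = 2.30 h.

For first-order series with pure M initially, C_N(τ) = k₁C_{M0}/(k₂−k₁)·(e^(−k₁τ) − e^(−k₂τ)).
e^(−k₁τ) = e^(−0.217×2.30) = e^(−0.4991) = 0.6071; e^(−k₂τ) = e^(−3.542) = 0.02896.
C_N = 0.217×4.00/(1.54−0.217) × (0.6071−0.02896) = 0.6561×0.5781 = 0.3793 mol/L.
C_M = C_{M0}e^(−k₁τ) = 2.428 mol/L, so C_P = C_{M0}−C_M−C_N = 1.192 mol/L; C_N/C_P = 0.318.

0.318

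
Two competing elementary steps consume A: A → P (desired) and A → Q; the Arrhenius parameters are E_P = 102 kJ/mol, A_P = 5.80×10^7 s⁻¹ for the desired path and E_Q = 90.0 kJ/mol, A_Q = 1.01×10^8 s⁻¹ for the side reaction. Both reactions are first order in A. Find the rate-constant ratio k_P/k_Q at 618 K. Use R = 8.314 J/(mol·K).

0.0556

With equal orders, S_{P/Q} = k_P/k_Q = (A_P/A_Q)·exp[(E_Q−E_P)/(RT)].
(E_Q−E_P)/(RT) = (90.0−102)×10³/(8.314×618) = -12000/5138 = -2.336.
k_P/k_Q = (5.80×10^7/1.01×10^8)·exp(-2.336) = 0.5743 × 0.09676 = 0.0556.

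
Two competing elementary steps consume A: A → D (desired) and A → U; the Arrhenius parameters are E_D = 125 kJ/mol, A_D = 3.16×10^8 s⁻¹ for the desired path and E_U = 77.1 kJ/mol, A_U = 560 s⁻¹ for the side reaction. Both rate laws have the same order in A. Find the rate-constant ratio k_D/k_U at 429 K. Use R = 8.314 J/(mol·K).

With equal orders, S_{D/U} = k_D/k_U = (A_D/A_U)·exp[(E_U−E_D)/(RT)].
(E_U−E_D)/(RT) = (77.1−125)×10³/(8.314×429) = -47900/3567 = -13.43.
k_D/k_U = (3.16×10^8/560)·exp(-13.43) = 5.643×10^5 × 1.471×10^-6 = 0.830.

0.830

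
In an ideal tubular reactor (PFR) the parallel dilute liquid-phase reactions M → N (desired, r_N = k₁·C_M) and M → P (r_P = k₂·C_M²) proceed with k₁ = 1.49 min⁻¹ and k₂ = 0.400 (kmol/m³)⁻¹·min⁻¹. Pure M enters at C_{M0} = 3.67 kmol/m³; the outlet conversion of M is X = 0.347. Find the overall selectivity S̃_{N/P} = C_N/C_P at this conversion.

1.24

C_M = C_{M0}(1−X) = 2.397 kmol/m³.
Along a PFR/batch, dC_N/dC_M = −r_N/(r_N+r_P) = −k₁/(k₁+k₂·C_M).
Integrating from C_{M0} to C_M: C_N = (1.49/0.400)·ln[(1.49+0.400·3.67)/(1.49+0.400·2.40)] = 3.725·ln(2.958/2.449) = 0.7040 kmol/m³.
C_P = (C_{M0}−C_M)−C_N = 0.5695 kmol/m³; S̃_{N/P} = 0.7040/0.5695 = 1.24.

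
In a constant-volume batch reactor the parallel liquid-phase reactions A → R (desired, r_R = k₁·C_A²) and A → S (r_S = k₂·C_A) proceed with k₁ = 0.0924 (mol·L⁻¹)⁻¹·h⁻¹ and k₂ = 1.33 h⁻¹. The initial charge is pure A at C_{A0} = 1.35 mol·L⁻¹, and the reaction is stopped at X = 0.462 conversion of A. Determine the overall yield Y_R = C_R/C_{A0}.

0.0310

C_A = C_{A0}(1−X) = 0.7263 mol·L⁻¹.
Along a PFR/batch, dC_S/dC_A = −r_S/(r_R+r_S) = −k₂/(k₂+k₁·C_A).
Integrating from C_{A0} to C_A: C_S = (1.33/0.0924)·ln[(1.33+0.0924·1.35)/(1.33+0.0924·0.726)] = 14.39·ln(1.455/1.397) = 0.5818 mol·L⁻¹.
Then C_R = (C_{A0}−C_A) − C_S = 0.6237 − 0.5818 = 0.04188 mol·L⁻¹.
Y_R = C_R/C_{A0} = 0.04188/1.35 = 0.0310.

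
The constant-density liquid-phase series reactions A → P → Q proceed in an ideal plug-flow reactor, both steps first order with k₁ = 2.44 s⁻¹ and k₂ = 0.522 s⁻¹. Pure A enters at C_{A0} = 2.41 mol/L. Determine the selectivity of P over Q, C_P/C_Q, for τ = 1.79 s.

0.960

The intermediate concentration in a first-order A→B→C sequence is C_P = k₁C_{A0}(e^(−k₁τ) − e^(−k₂τ))/(k₂−k₁).
e^(−k₁τ) = e^(−2.44×1.79) = e^(−4.368) = 0.01268; e^(−k₂τ) = e^(−0.9344) = 0.3928.
C_P = 2.44×2.41/(0.522−2.44) × (0.01268−0.3928) = (-3.066)×(-0.3801) = 1.165 mol/L.
C_A = C_{A0}e^(−k₁τ) = 0.03056 mol/L, so C_Q = C_{A0}−C_A−C_P = 1.214 mol/L; C_P/C_Q = 0.960.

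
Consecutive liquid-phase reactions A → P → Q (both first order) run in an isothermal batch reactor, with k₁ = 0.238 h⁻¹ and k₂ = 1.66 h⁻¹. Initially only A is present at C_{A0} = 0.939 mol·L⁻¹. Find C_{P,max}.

Evaluating C_P at t_opt = ln(k₂/k₁)/(k₂−k₁) gives C_{P,max}/C_{A0} = (k₁/k₂)^[k₂/(k₂−k₁)].
= (0.238/1.66)^(1.66/(1.66−0.238)) = (0.1434)^(1.167) = 0.1036.
C_{P,max} = 0.1036×0.939 = 0.0973 mol·L⁻¹.

0.0973 mol·L⁻¹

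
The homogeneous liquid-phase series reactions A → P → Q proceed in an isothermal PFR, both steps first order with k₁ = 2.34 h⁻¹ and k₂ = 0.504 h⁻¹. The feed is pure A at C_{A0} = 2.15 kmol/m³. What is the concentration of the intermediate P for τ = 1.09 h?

1.37 kmol/m³

The intermediate concentration in a first-order A→B→C sequence is C_P = k₁C_{A0}(e^(−k₁τ) − e^(−k₂τ))/(k₂−k₁).
e^(−k₁τ) = e^(−2.34×1.09) = e^(−2.551) = 0.07803; e^(−k₂τ) = e^(−0.5494) = 0.5773.
C_P = 2.34×2.15/(0.504−2.34) × (0.07803−0.5773) = (-2.740)×(-0.4993) = 1.368 kmol/m³.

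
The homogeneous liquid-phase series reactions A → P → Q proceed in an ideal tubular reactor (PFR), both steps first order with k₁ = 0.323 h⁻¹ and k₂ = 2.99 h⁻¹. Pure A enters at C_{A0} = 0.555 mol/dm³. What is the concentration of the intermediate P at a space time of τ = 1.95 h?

0.0356 mol/dm³

The intermediate concentration in a first-order A→B→C sequence is C_P = k₁C_{A0}(e^(−k₁τ) − e^(−k₂τ))/(k₂−k₁).
e^(−k₁τ) = e^(−0.323×1.95) = e^(−0.6299) = 0.5327; e^(−k₂τ) = e^(−5.831) = 0.002937.
C_P = 0.323×0.555/(2.99−0.323) × (0.5327−0.002937) = 0.06722×0.5297 = 0.03561 mol/dm³.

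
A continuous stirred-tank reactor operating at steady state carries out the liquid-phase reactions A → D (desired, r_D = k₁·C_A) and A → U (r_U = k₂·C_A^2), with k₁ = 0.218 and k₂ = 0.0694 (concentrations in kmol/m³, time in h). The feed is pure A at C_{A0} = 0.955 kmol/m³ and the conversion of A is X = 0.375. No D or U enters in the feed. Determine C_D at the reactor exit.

Exit C_A = C_{A0}(1−X) = 0.955×0.625 = 0.5969 kmol/m³.
In a CSTR the entire volume is at exit conditions, so r_D = 0.218×0.5969 = 0.1301 and r_U = 0.0694×0.5969^2 = 0.02472.
Fraction of consumed A going to D: r_D/(r_D+r_U) = 0.8403.
C_D = 0.8403·C_{A0}·X = 0.8403×0.955×0.375 = 0.301 kmol/m³.

0.301 kmol/m³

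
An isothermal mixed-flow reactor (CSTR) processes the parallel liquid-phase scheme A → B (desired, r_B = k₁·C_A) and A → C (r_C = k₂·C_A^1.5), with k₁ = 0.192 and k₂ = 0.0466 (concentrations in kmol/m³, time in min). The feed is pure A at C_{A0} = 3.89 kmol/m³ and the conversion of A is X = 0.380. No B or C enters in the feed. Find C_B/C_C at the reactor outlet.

2.65

Exit C_A = C_{A0}(1−X) = 3.89×0.620 = 2.412 kmol/m³.
A CSTR operates uniformly at the exit composition, giving r_B = 0.4631 and r_C = 0.1745 (each k·C_A^n at C_A = 2.412).
Overall selectivity = C_B/C_C = r_Bτ/(r_Cτ) = r_B/r_C = 2.65.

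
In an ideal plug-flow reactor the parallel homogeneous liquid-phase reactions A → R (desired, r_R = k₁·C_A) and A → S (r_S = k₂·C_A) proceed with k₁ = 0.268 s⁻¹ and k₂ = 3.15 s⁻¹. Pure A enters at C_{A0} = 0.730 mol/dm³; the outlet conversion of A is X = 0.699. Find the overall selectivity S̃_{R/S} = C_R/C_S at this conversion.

C_A = C_{A0}(1−X) = 0.2197 mol/dm³.
Both paths are first order in A, so the instantaneous fraction to R is constant: dC_R/d(−C_A) = k₁/(k₁+k₂) = 0.07841.
C_R = 0.07841·(C_{A0}−C_A) = 0.07841×0.5103 = 0.0400 mol/dm³.
C_S = (C_{A0}−C_A)−C_R = 0.4703 mol/dm³; S̃_{R/S} = 0.04001/0.4703 = 0.0851.

0.0851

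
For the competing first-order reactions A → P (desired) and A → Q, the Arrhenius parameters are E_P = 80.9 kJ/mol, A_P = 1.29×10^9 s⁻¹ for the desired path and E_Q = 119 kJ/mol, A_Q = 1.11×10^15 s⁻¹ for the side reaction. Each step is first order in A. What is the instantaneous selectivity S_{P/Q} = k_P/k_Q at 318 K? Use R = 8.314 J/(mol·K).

With equal orders, S_{P/Q} = k_P/k_Q = (A_P/A_Q)·exp[(E_Q−E_P)/(RT)].
(E_Q−E_P)/(RT) = (119−80.9)×10³/(8.314×318) = 38100/2644 = 14.41.
k_P/k_Q = (1.29×10^9/1.11×10^15)·exp(14.41) = 1.162×10^-6 × 1.814×10^6 = 2.11.
Since E_P < E_Q, lowering the temperature improves selectivity toward P.

2.11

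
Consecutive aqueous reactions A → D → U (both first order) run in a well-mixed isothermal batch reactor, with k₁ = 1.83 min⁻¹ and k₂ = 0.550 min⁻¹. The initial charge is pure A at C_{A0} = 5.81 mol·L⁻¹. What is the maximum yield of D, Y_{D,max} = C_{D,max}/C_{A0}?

0.597

For a first-order series the maximum intermediate yield is C_{D,max}/C_{A0} = (k₁/k₂)^[k₂/(k₂−k₁)].
= (1.83/0.550)^(0.550/(0.550−1.83)) = (3.327)^(-0.4297) = 0.5966.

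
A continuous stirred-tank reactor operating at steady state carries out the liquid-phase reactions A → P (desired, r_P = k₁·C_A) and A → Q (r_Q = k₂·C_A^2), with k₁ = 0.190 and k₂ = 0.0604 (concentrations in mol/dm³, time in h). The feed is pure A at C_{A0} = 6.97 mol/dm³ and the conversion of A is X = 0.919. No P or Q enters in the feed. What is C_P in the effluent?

Exit C_A = C_{A0}(1−X) = 6.97×0.0810 = 0.5646 mol/dm³.
In a CSTR the entire volume is at exit conditions, so r_P = 0.190×0.5646 = 0.1073 and r_Q = 0.0604×0.5646^2 = 0.01925.
Fraction of consumed A going to P: r_P/(r_P+r_Q) = 0.8478.
C_P = 0.8478·C_{A0}·X = 0.8478×6.97×0.919 = 5.43 mol/dm³.

5.43 mol/dm³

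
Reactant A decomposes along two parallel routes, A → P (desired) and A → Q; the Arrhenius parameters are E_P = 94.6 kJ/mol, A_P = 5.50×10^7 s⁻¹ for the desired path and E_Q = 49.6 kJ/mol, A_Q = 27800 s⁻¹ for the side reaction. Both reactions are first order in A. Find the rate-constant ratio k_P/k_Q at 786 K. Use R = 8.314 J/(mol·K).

2.02

Since both paths have the same order in A, the concentration cancels and S_{P/Q} = k_P/k_Q = (A_P/A_Q)·exp[(E_Q−E_P)/(RT)].
(E_Q−E_P)/(RT) = (49.6−94.6)×10³/(8.314×786) = -45000/6535 = -6.886.
k_P/k_Q = (5.50×10^7/27800)·exp(-6.886) = 1978 × 0.001022 = 2.02.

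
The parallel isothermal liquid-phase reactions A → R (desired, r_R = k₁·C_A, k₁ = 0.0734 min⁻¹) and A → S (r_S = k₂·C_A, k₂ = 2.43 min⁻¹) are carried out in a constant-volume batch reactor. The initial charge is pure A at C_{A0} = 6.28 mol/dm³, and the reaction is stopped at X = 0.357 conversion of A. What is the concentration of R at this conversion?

C_A = C_{A0}(1−X) = 4.038 mol/dm³.
Both paths are first order in A, so the instantaneous fraction to R is constant: dC_R/d(−C_A) = k₁/(k₁+k₂) = 0.02932.
C_R = 0.02932·(C_{A0}−C_A) = 0.02932×2.242 = 0.0657 mol/dm³.

0.0657 mol/dm³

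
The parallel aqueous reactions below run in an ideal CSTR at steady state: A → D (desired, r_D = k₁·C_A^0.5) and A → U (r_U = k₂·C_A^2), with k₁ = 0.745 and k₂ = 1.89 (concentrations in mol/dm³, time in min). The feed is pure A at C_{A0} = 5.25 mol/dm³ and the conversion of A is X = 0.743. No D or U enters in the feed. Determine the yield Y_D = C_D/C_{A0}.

Exit C_A = C_{A0}(1−X) = 5.25×0.257 = 1.349 mol/dm³.
A CSTR operates uniformly at the exit composition, giving r_D = 0.8654 and r_U = 3.441 (each k·C_A^n at C_A = 1.349).
Fraction of consumed A going to D: r_D/(r_D+r_U) = 0.2010.
C_D = 0.2010·C_{A0}·X = 0.2010×5.25×0.743 = 0.784 mol/dm³; Y_D = C_D/C_{A0} = 0.149.

0.149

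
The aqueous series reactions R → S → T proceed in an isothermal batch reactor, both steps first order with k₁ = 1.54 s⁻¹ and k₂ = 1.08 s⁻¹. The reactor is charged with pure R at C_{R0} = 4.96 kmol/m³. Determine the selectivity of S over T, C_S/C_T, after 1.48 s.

For first-order series with pure R initially, C_S(t) = k₁C_{R0}/(k₂−k₁)·(e^(−k₁t) − e^(−k₂t)).
e^(−k₁t) = e^(−1.54×1.48) = e^(−2.279) = 0.1024; e^(−k₂t) = e^(−1.598) = 0.2022.
C_S = 1.54×4.96/(1.08−1.54) × (0.1024−0.2022) = (-16.61)×(-0.09985) = 1.658 kmol/m³.
C_R = C_{R0}e^(−k₁t) = 0.5077 kmol/m³, so C_T = C_{R0}−C_R−C_S = 2.794 kmol/m³; C_S/C_T = 0.593.

0.593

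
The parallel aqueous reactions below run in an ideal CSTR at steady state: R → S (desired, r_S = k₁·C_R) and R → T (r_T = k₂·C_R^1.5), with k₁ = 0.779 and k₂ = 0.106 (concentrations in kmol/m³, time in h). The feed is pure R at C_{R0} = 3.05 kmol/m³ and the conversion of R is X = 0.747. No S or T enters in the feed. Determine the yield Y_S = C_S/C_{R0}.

0.667

Exit C_R = C_{R0}(1−X) = 3.05×0.253 = 0.7716 kmol/m³.
Rates in a CSTR are evaluated at the outlet concentration: r_S = 0.779×0.7716 = 0.6011, r_T = 0.106×0.7716^1.5 = 0.07185.
Fraction of consumed R going to S: r_S/(r_S+r_T) = 0.8932.
C_S = 0.8932·C_{R0}·X = 0.8932×3.05×0.747 = 2.04 kmol/m³; Y_S = C_S/C_{R0} = 0.667.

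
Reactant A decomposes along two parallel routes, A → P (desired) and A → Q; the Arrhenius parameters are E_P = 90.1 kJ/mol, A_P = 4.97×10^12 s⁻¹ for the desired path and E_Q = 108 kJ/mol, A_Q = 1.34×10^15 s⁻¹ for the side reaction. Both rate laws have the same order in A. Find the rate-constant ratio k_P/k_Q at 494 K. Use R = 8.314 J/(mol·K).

0.290

Since both paths have the same order in A, the concentration cancels and S_{P/Q} = k_P/k_Q = (A_P/A_Q)·exp[(E_Q−E_P)/(RT)].
(E_Q−E_P)/(RT) = (108−90.1)×10³/(8.314×494) = 17900/4107 = 4.358.
k_P/k_Q = (4.97×10^12/1.34×10^15)·exp(4.358) = 0.003709 × 78.12 = 0.290.
Since E_P < E_Q, lowering the temperature improves selectivity toward P.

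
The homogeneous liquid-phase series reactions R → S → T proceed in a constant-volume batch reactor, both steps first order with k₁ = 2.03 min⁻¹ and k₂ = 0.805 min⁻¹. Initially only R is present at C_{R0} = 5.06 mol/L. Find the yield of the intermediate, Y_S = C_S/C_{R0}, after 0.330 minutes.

0.422

For first-order series with pure R initially, C_S(t) = k₁C_{R0}/(k₂−k₁)·(e^(−k₁t) − e^(−k₂t)).
e^(−k₁t) = e^(−2.03×0.330) = e^(−0.6699) = 0.5118; e^(−k₂t) = e^(−0.2657) = 0.7667.
C_S = 2.03×5.06/(0.805−2.03) × (0.5118−0.7667) = (-8.385)×(-0.2549) = 2.138 mol/L.
Y_S = C_S/C_{R0} = 2.138/5.06 = 0.422.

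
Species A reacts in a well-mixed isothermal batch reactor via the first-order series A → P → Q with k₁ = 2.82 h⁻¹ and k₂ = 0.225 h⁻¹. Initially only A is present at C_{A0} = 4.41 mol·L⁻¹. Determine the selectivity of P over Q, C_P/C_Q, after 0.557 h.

12.4

Solving the coupled first-order balances gives C_P(t) = [k₁/(k₂−k₁)]·C_{A0}·(e^(−k₁t) − e^(−k₂t)).
e^(−k₁t) = e^(−2.82×0.557) = e^(−1.571) = 0.2079; e^(−k₂t) = e^(−0.1253) = 0.8822.
C_P = 2.82×4.41/(0.225−2.82) × (0.2079−0.8822) = (-4.792)×(-0.6743) = 3.232 mol·L⁻¹.
C_A = C_{A0}e^(−k₁t) = 0.9168 mol·L⁻¹, so C_Q = C_{A0}−C_A−C_P = 0.2616 mol·L⁻¹; C_P/C_Q = 12.4.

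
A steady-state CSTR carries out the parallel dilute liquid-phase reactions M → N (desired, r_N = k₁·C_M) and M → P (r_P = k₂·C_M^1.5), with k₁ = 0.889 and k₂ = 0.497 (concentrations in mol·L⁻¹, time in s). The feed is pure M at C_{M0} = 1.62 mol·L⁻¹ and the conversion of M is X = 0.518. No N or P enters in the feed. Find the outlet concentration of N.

0.562 mol·L⁻¹

Exit C_M = C_{M0}(1−X) = 1.62×0.482 = 0.7808 mol·L⁻¹.
A CSTR operates uniformly at the exit composition, giving r_N = 0.6942 and r_P = 0.3429 (each k·C_M^n at C_M = 0.7808).
Fraction of consumed M going to N: r_N/(r_N+r_P) = 0.6693.
C_N = 0.6693·C_{M0}·X = 0.6693×1.62×0.518 = 0.562 mol·L⁻¹.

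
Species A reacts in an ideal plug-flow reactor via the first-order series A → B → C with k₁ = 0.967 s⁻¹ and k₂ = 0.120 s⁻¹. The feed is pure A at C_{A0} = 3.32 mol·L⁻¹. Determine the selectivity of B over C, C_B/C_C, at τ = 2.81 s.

3.80

The intermediate concentration in a first-order A→B→C sequence is C_B = k₁C_{A0}(e^(−k₁τ) − e^(−k₂τ))/(k₂−k₁).
e^(−k₁τ) = e^(−0.967×2.81) = e^(−2.717) = 0.06605; e^(−k₂τ) = e^(−0.3372) = 0.7138.
C_B = 0.967×3.32/(0.120−0.967) × (0.06605−0.7138) = (-3.790)×(-0.6477) = 2.455 mol·L⁻¹.
C_A = C_{A0}e^(−k₁τ) = 0.2193 mol·L⁻¹, so C_C = C_{A0}−C_A−C_B = 0.6456 mol·L⁻¹; C_B/C_C = 3.80.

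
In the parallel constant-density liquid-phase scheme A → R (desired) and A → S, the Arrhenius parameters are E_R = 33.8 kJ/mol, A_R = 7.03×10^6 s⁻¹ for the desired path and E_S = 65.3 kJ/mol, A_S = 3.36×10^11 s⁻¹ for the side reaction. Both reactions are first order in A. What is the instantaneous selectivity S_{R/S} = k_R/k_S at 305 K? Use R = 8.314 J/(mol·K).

5.19

k_R/k_S = (A_R/A_S)·exp[−(E_R−E_S)/(RT)] = (A_R/A_S)·exp[(E_S−E_R)/(RT)].
(E_S−E_R)/(RT) = (65.3−33.8)×10³/(8.314×305) = 31500/2536 = 12.42.
k_R/k_S = (7.03×10^6/3.36×10^11)·exp(12.42) = 2.092×10^-5 × 2.483×10^5 = 5.19.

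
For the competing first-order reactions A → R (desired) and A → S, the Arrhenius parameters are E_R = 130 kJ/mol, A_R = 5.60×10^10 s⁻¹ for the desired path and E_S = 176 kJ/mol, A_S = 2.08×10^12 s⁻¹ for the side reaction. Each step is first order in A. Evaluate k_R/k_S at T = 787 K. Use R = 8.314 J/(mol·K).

Since both paths have the same order in A, the concentration cancels and S_{R/S} = k_R/k_S = (A_R/A_S)·exp[(E_S−E_R)/(RT)].
(E_S−E_R)/(RT) = (176−130)×10³/(8.314×787) = 46000/6543 = 7.030.
k_R/k_S = (5.60×10^10/2.08×10^12)·exp(7.030) = 0.02692 × 1130 = 30.4.

30.4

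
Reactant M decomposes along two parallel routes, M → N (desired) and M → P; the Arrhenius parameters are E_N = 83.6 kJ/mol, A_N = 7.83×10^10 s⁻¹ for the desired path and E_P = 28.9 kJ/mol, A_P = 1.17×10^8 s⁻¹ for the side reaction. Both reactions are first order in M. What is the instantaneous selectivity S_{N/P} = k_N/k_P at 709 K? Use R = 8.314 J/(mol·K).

Since both paths have the same order in M, the concentration cancels and S_{N/P} = k_N/k_P = (A_N/A_P)·exp[(E_P−E_N)/(RT)].
(E_P−E_N)/(RT) = (28.9−83.6)×10³/(8.314×709) = -54700/5895 = -9.280.
k_N/k_P = (7.83×10^10/1.17×10^8)·exp(-9.280) = 669.2 × 9.330×10^-5 = 0.0624.

0.0624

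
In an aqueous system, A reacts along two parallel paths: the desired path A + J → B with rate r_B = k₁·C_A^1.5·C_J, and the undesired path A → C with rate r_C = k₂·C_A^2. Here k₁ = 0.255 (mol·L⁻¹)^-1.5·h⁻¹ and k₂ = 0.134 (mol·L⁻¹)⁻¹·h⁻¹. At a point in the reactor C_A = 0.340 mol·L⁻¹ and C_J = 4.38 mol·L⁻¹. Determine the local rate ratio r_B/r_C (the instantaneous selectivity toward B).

14.3

S_{B/C} = r_B/r_C = (k₁·C_A^1.5·C_J)/(k₂·C_A^2) = (k₁/k₂)·C_A^-0.5·C_J.
= (0.255×0.3400^1.5×4.380) / (0.134×0.3400^2) = 0.2214/0.01549 = 14.3.
The undesired path is higher order in A, so low C_A (CSTR or dilute feed) favours B.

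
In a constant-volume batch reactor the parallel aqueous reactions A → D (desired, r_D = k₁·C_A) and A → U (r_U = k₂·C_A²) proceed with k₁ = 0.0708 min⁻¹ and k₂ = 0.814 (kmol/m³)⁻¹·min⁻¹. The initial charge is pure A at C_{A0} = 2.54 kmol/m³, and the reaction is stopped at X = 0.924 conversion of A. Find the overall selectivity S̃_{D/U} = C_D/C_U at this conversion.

C_A = C_{A0}(1−X) = 0.1930 kmol/m³.
Along a PFR/batch, dC_D/dC_A = −r_D/(r_D+r_U) = −k₁/(k₁+k₂·C_A).
Integrating from C_{A0} to C_A: C_D = (0.0708/0.814)·ln[(0.0708+0.814·2.54)/(0.0708+0.814·0.193)] = 0.08698·ln(2.138/0.2279) = 0.1947 kmol/m³.
C_U = (C_{A0}−C_A)−C_D = 2.152 kmol/m³; S̃_{D/U} = 0.1947/2.152 = 0.0905.

0.0905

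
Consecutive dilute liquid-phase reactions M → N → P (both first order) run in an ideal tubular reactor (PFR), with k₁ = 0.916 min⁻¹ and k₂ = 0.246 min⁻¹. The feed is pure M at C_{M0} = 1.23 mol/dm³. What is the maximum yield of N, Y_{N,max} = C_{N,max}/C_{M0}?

0.617

For a first-order series the maximum intermediate yield is C_{N,max}/C_{M0} = (k₁/k₂)^[k₂/(k₂−k₁)].
= (0.916/0.246)^(0.246/(0.246−0.916)) = (3.724)^(-0.3672) = 0.6171.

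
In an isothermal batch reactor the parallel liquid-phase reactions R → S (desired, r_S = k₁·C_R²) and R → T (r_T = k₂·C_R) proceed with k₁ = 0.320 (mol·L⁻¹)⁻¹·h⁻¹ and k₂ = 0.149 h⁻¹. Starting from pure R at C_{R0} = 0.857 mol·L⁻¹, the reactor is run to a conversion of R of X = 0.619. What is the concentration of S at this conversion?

0.292 mol·L⁻¹

C_R = C_{R0}(1−X) = 0.3265 mol·L⁻¹.
Along a PFR/batch, dC_T/dC_R = −r_T/(r_S+r_T) = −k₂/(k₂+k₁·C_R).
Integrating from C_{R0} to C_R: C_T = (0.149/0.320)·ln[(0.149+0.320·0.857)/(0.149+0.320·0.327)] = 0.4656·ln(0.4232/0.2535) = 0.2387 mol·L⁻¹.
Then C_S = (C_{R0}−C_R) − C_T = 0.5305 − 0.2387 = 0.2918 mol·L⁻¹.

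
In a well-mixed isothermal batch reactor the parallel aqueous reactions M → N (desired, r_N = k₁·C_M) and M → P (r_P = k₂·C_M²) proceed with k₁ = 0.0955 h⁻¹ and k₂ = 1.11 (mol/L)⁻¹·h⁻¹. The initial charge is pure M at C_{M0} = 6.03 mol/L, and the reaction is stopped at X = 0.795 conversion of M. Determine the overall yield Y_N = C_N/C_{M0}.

0.0219

C_M = C_{M0}(1−X) = 1.236 mol/L.
Along a PFR/batch, dC_N/dC_M = −r_N/(r_N+r_P) = −k₁/(k₁+k₂·C_M).
Integrating from C_{M0} to C_M: C_N = (0.0955/1.11)·ln[(0.0955+1.11·6.03)/(0.0955+1.11·1.24)] = 0.08604·ln(6.789/1.468) = 0.1318 mol/L.
Y_N = C_N/C_{M0} = 0.1318/6.03 = 0.0219.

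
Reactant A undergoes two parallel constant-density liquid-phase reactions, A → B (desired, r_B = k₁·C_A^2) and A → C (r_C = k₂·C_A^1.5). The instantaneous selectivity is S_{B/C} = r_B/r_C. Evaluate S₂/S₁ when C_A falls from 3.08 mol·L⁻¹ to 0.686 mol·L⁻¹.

S_{B/C} = (k₁/k₂)·C_A^0.5, so S₂/S₁ = (C_{A,2}/C_{A,1})^0.5.
= (0.686/3.08)^0.5 = (0.2227)^0.5 = 0.472.
Selectivity toward B falls as C_A falls — high-concentration operation is favoured.

0.472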